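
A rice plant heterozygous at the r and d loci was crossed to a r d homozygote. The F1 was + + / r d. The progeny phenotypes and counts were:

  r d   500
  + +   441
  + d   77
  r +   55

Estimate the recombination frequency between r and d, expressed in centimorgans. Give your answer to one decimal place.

The recombinant classes are + d and r +: 77 + 55 = 132.
Recombination frequency = 132/1073 = 0.1230 ≈ 12.3%, i.e. 12.3 centimorgans.

12.3 centimorgans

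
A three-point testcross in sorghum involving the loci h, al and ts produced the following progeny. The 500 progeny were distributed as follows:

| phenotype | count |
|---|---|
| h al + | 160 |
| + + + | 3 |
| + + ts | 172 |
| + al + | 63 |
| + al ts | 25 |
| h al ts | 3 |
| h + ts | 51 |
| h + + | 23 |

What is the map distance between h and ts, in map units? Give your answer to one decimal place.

The two most frequent reciprocal classes, h al + and + + ts, are the parental types, so the F1 was h al + / + + ts.
The two rarest classes, h al ts and + + +, are the double crossovers. Comparing them with the parentals, only the ts allele has switched, so ts is the middle locus and the order is al – ts – h.
Crossovers in the ts–h interval produce the single-crossover classes + al + and h + ts (63 + 51 = 114) plus the double crossovers (6).
RF(ts–h) = (114 + 6) / 500 = 120/500 = 0.2400 → 24.0 map units.

24.0 map units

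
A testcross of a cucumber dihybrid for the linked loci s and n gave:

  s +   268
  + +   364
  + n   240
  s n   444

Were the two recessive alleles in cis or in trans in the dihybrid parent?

The two most frequent classes are + + (364) and s n (444); these are the parental (non-recombinant) types.
So the F1 carried + + on one chromosome and s n on the other — the recessive alleles are on the same chromosome (cis / coupling).

cis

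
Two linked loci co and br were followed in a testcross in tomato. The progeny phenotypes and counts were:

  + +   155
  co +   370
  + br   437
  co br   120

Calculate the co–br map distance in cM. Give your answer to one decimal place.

The two most frequent classes, + br (437) and co + (370), are the parental types, so the F1 was + br / co +.
The recombinant classes are + + and co br: 155 + 120 = 275.
Recombination frequency = 275/1082 = 0.2542 ≈ 25.4%, i.e. 25.4 cM.

25.4 cM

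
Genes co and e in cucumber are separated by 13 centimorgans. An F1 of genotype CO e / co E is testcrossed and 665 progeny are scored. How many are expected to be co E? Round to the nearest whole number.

289

A map distance of 13 centimorgans corresponds to a recombination frequency of 0.130.
The F1 is CO e / co E, so co E is a parental gamete class with expected frequency (1 − r)/2 = 0.870/2 = 0.4350.
Expected number = 0.4350 × 665 = 289.27 ≈ 289.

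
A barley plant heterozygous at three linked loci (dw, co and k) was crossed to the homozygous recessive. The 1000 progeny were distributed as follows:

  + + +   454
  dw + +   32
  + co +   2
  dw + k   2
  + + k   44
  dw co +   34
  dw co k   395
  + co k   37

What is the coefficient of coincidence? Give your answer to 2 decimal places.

The two most frequent reciprocal classes, dw co k and + + +, are the parental types, so the F1 was dw co k / + + +.
The two rarest classes, dw + k and + co +, are the double crossovers. Comparing them with the parentals, only the co allele has switched, so co is the middle locus and the order is k – co – dw.
k–co: (78 + 4)/1000 = 0.0820; co–dw: (69 + 4)/1000 = 0.0730.
Expected DCO frequency = 0.0820 × 0.0730 ≈ 0.00599; observed = 4/1000 ≈ 0.00400.
Coefficient of coincidence = 0.00400/0.00599 ≈ 0.67.

0.67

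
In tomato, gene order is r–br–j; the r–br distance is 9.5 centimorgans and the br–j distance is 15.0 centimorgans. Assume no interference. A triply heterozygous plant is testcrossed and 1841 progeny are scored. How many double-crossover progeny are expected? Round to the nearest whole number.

Map distances give recombination frequencies of 0.095 and 0.150 for the two intervals.
With no interference, expected double-crossover frequency = 0.095 × 0.150 = 0.01425.
Expected number = 0.01425 × 1841 = 26.23 ≈ 26.

26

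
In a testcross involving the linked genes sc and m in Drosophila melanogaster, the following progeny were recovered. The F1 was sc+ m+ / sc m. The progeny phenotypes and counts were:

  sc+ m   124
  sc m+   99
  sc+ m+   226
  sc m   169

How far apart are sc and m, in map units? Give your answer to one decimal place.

36.1 map units

The recombinant classes are sc+ m and sc m+: 124 + 99 = 223.
Recombination frequency = 223/618 = 0.3608 ≈ 36.1%, i.e. 36.1 map units.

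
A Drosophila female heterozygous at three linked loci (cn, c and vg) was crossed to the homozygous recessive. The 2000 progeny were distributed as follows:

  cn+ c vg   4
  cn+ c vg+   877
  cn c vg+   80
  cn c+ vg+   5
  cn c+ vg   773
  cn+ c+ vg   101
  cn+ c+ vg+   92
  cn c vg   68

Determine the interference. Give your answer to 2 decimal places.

The two most frequent reciprocal classes, cn+ c vg+ and cn c+ vg, are the parental types, so the F1 was cn+ c vg+ / cn c+ vg.
The two rarest classes, cn+ c vg and cn c+ vg+, are the double crossovers. Comparing them with the parentals, only the vg allele has switched, so vg is the middle locus and the order is c – vg – cn.
c–vg: (160 + 9)/2000 = 0.0845; vg–cn: (181 + 9)/2000 = 0.0950.
Expected DCO frequency = 0.0845 × 0.0950 ≈ 0.00803; observed = 9/2000 ≈ 0.00450.
Coefficient of coincidence = 0.00450/0.00803 ≈ 0.56; interference = 1 − 0.56 = 0.44.

0.44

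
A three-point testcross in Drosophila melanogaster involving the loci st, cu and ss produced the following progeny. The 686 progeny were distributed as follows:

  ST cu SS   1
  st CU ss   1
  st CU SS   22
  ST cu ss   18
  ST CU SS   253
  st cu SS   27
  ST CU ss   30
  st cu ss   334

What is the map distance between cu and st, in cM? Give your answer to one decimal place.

The two most frequent reciprocal classes, ST CU SS and st cu ss, are the parental types, so the F1 was ST CU SS / st cu ss.
The two rarest classes, ST cu SS and st CU ss, are the double crossovers. Comparing them with the parentals, only the cu allele has switched, so cu is the middle locus and the order is st – cu – ss.
Crossovers in the st–cu interval produce the single-crossover classes st CU SS and ST cu ss (22 + 18 = 40) plus the double crossovers (2).
RF(st–cu) = (40 + 2) / 686 = 42/686 = 0.0612 → 6.1 cM.

6.1 cM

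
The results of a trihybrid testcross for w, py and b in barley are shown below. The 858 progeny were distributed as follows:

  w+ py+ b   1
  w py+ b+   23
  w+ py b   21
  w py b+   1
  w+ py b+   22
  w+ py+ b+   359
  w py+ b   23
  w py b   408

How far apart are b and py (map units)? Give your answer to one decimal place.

5.5 map units

The two most frequent reciprocal classes, w+ py+ b+ and w py b, are the parental types, so the F1 was w+ py+ b+ / w py b.
The two rarest classes, w+ py+ b and w py b+, are the double crossovers. Comparing them with the parentals, only the b allele has switched, so b is the middle locus and the order is py – b – w.
Crossovers in the py–b interval produce the single-crossover classes w+ py b+ and w py+ b (22 + 23 = 45) plus the double crossovers (2).
RF(py–b) = (45 + 2) / 858 = 47/858 = 0.0548 → 5.5 map units.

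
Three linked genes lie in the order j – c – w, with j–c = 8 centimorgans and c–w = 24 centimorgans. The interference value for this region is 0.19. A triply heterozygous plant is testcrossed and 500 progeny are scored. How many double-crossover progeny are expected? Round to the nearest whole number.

8

Map distances give recombination frequencies of 0.080 and 0.240 for the two intervals.
With interference 0.19 (so coincidence = 0.81), expected double-crossover frequency = 0.080 × 0.240 × 0.81 = 0.01555.
Expected number = 0.01555 × 500 = 7.78 ≈ 8.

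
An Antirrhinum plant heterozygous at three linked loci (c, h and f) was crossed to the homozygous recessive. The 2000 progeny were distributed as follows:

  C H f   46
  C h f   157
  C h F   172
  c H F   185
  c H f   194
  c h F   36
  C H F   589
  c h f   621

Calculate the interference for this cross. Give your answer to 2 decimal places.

0.14

The two most frequent reciprocal classes, C H F and c h f, are the parental types, so the F1 was C H F / c h f.
The two rarest classes, C H f and c h F, are the double crossovers. Comparing them with the parentals, only the f allele has switched, so f is the middle locus and the order is c – f – h.
c–f: (342 + 82)/2000 = 0.2120; f–h: (366 + 82)/2000 = 0.2240.
Expected DCO frequency = 0.2120 × 0.2240 ≈ 0.04749; observed = 82/2000 ≈ 0.04100.
Coefficient of coincidence = 0.04100/0.04749 ≈ 0.86; interference = 1 − 0.86 = 0.14.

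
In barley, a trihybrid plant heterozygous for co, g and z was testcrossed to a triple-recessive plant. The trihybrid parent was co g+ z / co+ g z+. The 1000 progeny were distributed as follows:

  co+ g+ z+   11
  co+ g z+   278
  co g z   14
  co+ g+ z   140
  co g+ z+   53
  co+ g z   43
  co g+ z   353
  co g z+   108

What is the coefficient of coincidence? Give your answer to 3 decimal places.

The two rarest classes, co g z and co+ g+ z+, are the double crossovers. Comparing them with the parentals, only the g allele has switched, so g is the middle locus and the order is co – g – z.
co–g: (248 + 25)/1000 = 0.2730; g–z: (96 + 25)/1000 = 0.1210.
Expected DCO frequency = 0.2730 × 0.1210 ≈ 0.03303; observed = 25/1000 ≈ 0.02500.
Coefficient of coincidence = 0.02500/0.03303 ≈ 0.757.

0.757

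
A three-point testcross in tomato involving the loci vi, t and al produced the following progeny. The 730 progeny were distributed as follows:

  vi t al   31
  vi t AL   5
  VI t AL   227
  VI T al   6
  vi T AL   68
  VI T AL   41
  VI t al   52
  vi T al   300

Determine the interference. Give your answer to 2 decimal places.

0.26

The two most frequent reciprocal classes, VI t AL and vi T al, are the parental types, so the F1 was VI t AL / vi T al.
The two rarest classes, vi t AL and VI T al, are the double crossovers. Comparing them with the parentals, only the vi allele has switched, so vi is the middle locus and the order is al – vi – t.
al–vi: (120 + 11)/730 = 0.1795; vi–t: (72 + 11)/730 = 0.1137.
Expected DCO frequency = 0.1795 × 0.1137 ≈ 0.02041; observed = 11/730 ≈ 0.01507.
Coefficient of coincidence = 0.01507/0.02041 ≈ 0.74; interference = 1 − 0.74 = 0.26.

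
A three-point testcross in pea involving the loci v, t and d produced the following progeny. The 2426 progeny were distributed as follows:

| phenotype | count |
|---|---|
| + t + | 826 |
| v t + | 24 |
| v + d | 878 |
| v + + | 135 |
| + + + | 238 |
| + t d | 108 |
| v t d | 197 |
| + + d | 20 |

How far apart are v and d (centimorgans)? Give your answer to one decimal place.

The two most frequent reciprocal classes, v + d and + t +, are the parental types, so the F1 was v + d / + t +.
The two rarest classes, + + d and v t +, are the double crossovers. Comparing them with the parentals, only the v allele has switched, so v is the middle locus and the order is t – v – d.
Crossovers in the v–d interval produce the single-crossover classes v + + and + t d (135 + 108 = 243) plus the double crossovers (44).
RF(v–d) = (243 + 44) / 2426 = 287/2426 = 0.1183 → 11.8 centimorgans.

11.8 centimorgans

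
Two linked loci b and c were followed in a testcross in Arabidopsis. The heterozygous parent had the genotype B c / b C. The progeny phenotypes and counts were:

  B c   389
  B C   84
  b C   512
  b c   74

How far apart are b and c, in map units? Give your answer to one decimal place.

14.9 map units

The recombinant classes are B C and b c: 84 + 74 = 158.
Recombination frequency = 158/1059 = 0.1492 ≈ 14.9%, i.e. 14.9 map units.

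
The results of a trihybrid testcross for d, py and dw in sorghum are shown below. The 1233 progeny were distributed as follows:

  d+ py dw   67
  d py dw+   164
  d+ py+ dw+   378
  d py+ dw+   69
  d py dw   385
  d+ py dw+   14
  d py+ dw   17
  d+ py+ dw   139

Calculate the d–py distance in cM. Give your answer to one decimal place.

The two most frequent reciprocal classes, d+ py+ dw+ and d py dw, are the parental types, so the F1 was d+ py+ dw+ / d py dw.
The two rarest classes, d+ py dw+ and d py+ dw, are the double crossovers. Comparing them with the parentals, only the py allele has switched, so py is the middle locus and the order is d – py – dw.
Crossovers in the d–py interval produce the single-crossover classes d py+ dw+ and d+ py dw (69 + 67 = 136) plus the double crossovers (31).
RF(d–py) = (136 + 31) / 1233 = 167/1233 = 0.1354 → 13.5 cM.

13.5 cM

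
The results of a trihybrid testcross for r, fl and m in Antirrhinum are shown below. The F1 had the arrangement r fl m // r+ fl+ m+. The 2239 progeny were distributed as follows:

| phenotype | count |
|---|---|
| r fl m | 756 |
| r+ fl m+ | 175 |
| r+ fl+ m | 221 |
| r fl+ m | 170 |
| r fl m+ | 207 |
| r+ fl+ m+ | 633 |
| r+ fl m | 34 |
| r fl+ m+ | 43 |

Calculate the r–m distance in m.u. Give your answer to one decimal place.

The two rarest classes, r+ fl m and r fl+ m+, are the double crossovers. Comparing them with the parentals, only the r allele has switched, so r is the middle locus and the order is fl – r – m.
Crossovers in the r–m interval produce the single-crossover classes r fl m+ and r+ fl+ m (207 + 221 = 428) plus the double crossovers (77).
RF(r–m) = (428 + 77) / 2239 = 505/2239 = 0.2255 → 22.6 m.u.

22.6 m.u.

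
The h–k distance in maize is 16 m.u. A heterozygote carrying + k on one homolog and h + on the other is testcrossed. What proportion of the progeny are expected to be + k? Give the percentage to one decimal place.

42.0%

A map distance of 16 m.u. corresponds to a recombination frequency of 0.160.
The F1 is + k / h +, so + k is a parental gamete class with expected frequency (1 − r)/2 = 0.840/2 = 0.4200.
That is 0.4200 = 42.0% of the progeny.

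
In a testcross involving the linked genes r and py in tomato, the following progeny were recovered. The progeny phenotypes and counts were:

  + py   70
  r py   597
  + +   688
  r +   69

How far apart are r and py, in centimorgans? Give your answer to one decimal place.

The two most frequent classes, + + (688) and r py (597), are the parental types, so the F1 was + + / r py.
The recombinant classes are + py and r +: 70 + 69 = 139.
Recombination frequency = 139/1424 = 0.0976 ≈ 9.8%, i.e. 9.8 centimorgans.

9.8 centimorgans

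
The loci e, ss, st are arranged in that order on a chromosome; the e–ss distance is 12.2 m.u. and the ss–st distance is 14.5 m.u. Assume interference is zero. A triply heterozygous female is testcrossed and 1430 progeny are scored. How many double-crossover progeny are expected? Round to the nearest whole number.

Map distances give recombination frequencies of 0.122 and 0.145 for the two intervals.
With no interference, expected double-crossover frequency = 0.122 × 0.145 = 0.01769.
Expected number = 0.01769 × 1430 = 25.30 ≈ 25.

25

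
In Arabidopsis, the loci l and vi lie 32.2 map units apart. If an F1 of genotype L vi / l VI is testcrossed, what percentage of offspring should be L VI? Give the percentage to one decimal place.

16.1%

A map distance of 32.2 map units corresponds to a recombination frequency of 0.322.
The F1 is L vi / l VI, so L VI is a recombinant gamete class with expected frequency r/2 = 0.322/2 = 0.1610.
That is 0.1610 = 16.1% of the progeny.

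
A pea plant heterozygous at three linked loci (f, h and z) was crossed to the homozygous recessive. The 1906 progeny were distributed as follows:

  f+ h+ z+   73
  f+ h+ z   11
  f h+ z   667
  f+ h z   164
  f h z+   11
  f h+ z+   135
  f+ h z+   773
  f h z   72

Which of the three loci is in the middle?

f

The two most frequent reciprocal classes, f+ h z+ and f h+ z, are the parental types, so the F1 was f+ h z+ / f h+ z.
The two rarest classes, f h z+ and f+ h+ z, are the double crossovers. Comparing them with the parentals, only the f allele has switched, so f is the middle locus and the order is h – f – z.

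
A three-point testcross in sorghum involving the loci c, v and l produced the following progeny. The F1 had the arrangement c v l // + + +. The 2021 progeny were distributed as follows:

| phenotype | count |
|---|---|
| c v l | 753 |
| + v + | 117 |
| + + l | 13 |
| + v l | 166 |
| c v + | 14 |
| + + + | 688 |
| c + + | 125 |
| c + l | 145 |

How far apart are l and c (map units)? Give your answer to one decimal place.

The two rarest classes, c v + and + + l, are the double crossovers. Comparing them with the parentals, only the l allele has switched, so l is the middle locus and the order is v – l – c.
Crossovers in the l–c interval produce the single-crossover classes + v l and c + + (166 + 125 = 291) plus the double crossovers (27).
RF(l–c) = (291 + 27) / 2021 = 318/2021 = 0.1573 → 15.7 map units.

15.7 map units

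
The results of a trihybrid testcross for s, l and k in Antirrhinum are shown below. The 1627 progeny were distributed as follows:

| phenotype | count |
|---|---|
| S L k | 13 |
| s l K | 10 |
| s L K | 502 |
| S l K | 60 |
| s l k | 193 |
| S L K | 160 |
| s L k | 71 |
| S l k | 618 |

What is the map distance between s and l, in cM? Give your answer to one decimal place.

23.1 cM

The two most frequent reciprocal classes, s L K and S l k, are the parental types, so the F1 was s L K / S l k.
The two rarest classes, s l K and S L k, are the double crossovers. Comparing them with the parentals, only the l allele has switched, so l is the middle locus and the order is s – l – k.
Crossovers in the s–l interval produce the single-crossover classes S L K and s l k (160 + 193 = 353) plus the double crossovers (23).
RF(s–l) = (353 + 23) / 1627 = 376/1627 = 0.2311 → 23.1 cM.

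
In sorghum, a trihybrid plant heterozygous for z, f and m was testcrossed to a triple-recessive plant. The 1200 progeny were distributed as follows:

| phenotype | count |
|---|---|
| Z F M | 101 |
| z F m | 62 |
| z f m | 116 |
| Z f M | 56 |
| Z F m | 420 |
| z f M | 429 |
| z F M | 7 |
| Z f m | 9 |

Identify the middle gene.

f

The two most frequent reciprocal classes, z f M and Z F m, are the parental types, so the F1 was z f M / Z F m.
The two rarest classes, z F M and Z f m, are the double crossovers. Comparing them with the parentals, only the f allele has switched, so f is the middle locus and the order is m – f – z.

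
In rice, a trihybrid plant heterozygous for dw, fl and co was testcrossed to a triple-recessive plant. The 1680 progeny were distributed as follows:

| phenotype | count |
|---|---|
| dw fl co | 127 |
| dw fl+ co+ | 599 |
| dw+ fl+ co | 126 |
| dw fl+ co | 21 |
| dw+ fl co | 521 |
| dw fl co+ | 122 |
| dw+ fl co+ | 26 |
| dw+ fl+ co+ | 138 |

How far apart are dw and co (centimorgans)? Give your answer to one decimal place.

The two most frequent reciprocal classes, dw+ fl co and dw fl+ co+, are the parental types, so the F1 was dw+ fl co / dw fl+ co+.
The two rarest classes, dw+ fl co+ and dw fl+ co, are the double crossovers. Comparing them with the parentals, only the co allele has switched, so co is the middle locus and the order is fl – co – dw.
Crossovers in the co–dw interval produce the single-crossover classes dw fl co and dw+ fl+ co+ (127 + 138 = 265) plus the double crossovers (47).
RF(co–dw) = (265 + 47) / 1680 = 312/1680 = 0.1857 → 18.6 centimorgans.

18.6 centimorgans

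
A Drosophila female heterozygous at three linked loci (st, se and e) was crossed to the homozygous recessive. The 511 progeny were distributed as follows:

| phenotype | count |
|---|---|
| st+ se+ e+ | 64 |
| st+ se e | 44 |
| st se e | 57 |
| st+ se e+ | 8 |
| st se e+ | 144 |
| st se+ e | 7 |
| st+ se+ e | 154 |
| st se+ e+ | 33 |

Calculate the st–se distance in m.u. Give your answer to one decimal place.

The two most frequent reciprocal classes, st se e+ and st+ se+ e, are the parental types, so the F1 was st se e+ / st+ se+ e.
The two rarest classes, st+ se e+ and st se+ e, are the double crossovers. Comparing them with the parentals, only the st allele has switched, so st is the middle locus and the order is se – st – e.
Crossovers in the se–st interval produce the single-crossover classes st se+ e+ and st+ se e (33 + 44 = 77) plus the double crossovers (15).
RF(se–st) = (77 + 15) / 511 = 92/511 = 0.1800 → 18.0 m.u.

18.0 m.u.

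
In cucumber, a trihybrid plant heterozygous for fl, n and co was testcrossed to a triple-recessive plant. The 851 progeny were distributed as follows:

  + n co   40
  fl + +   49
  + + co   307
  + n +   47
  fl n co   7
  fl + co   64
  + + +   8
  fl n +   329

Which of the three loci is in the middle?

co

The two most frequent reciprocal classes, + + co and fl n +, are the parental types, so the F1 was + + co / fl n +.
The two rarest classes, + + + and fl n co, are the double crossovers. Comparing them with the parentals, only the co allele has switched, so co is the middle locus and the order is n – co – fl.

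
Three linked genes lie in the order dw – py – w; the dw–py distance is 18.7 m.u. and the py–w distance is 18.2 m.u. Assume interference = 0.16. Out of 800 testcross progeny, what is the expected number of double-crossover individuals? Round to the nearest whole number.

Map distances give recombination frequencies of 0.187 and 0.182 for the two intervals.
With interference 0.16 (so coincidence = 0.84), expected double-crossover frequency = 0.187 × 0.182 × 0.84 = 0.02859.
Expected number = 0.02859 × 800 = 22.87 ≈ 23.

23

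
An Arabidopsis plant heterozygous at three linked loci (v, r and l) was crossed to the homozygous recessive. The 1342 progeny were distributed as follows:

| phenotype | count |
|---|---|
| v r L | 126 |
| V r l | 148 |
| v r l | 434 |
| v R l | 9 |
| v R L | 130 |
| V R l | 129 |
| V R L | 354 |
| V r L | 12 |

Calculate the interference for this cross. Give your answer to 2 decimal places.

The two most frequent reciprocal classes, V R L and v r l, are the parental types, so the F1 was V R L / v r l.
The two rarest classes, V r L and v R l, are the double crossovers. Comparing them with the parentals, only the r allele has switched, so r is the middle locus and the order is l – r – v.
l–r: (255 + 21)/1342 = 0.2057; r–v: (278 + 21)/1342 = 0.2228.
Expected DCO frequency = 0.2057 × 0.2228 ≈ 0.04583; observed = 21/1342 ≈ 0.01565.
Coefficient of coincidence = 0.01565/0.04583 ≈ 0.34; interference = 1 − 0.34 = 0.66.

0.66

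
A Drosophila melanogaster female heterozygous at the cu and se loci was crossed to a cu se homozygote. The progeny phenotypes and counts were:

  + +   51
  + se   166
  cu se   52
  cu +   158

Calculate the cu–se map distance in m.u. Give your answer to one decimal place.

24.1 m.u.

The two most frequent classes, + se (166) and cu + (158), are the parental types, so the F1 was + se / cu +.
The recombinant classes are + + and cu se: 51 + 52 = 103.
Recombination frequency = 103/427 = 0.2412 ≈ 24.1%, i.e. 24.1 m.u.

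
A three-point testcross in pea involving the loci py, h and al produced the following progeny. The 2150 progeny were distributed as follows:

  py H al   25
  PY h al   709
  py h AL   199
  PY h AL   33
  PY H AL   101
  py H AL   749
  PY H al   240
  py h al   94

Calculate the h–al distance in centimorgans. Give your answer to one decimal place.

23.1 centimorgans

The two most frequent reciprocal classes, py H AL and PY h al, are the parental types, so the F1 was py H AL / PY h al.
The two rarest classes, py H al and PY h AL, are the double crossovers. Comparing them with the parentals, only the al allele has switched, so al is the middle locus and the order is py – al – h.
Crossovers in the al–h interval produce the single-crossover classes py h AL and PY H al (199 + 240 = 439) plus the double crossovers (58).
RF(al–h) = (439 + 58) / 2150 = 497/2150 = 0.2312 → 23.1 centimorgans.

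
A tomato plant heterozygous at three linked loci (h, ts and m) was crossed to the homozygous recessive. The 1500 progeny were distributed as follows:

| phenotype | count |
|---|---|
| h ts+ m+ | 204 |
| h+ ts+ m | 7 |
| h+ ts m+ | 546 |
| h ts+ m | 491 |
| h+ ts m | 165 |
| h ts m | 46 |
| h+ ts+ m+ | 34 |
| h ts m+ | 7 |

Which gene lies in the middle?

h

The two most frequent reciprocal classes, h ts+ m and h+ ts m+, are the parental types, so the F1 was h ts+ m / h+ ts m+.
The two rarest classes, h+ ts+ m and h ts m+, are the double crossovers. Comparing them with the parentals, only the h allele has switched, so h is the middle locus and the order is ts – h – m.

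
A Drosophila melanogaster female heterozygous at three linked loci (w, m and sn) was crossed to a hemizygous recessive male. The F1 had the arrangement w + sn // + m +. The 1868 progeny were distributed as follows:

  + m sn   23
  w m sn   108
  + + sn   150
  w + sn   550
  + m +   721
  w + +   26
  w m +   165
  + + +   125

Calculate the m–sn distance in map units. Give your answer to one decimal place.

The two rarest classes, w + + and + m sn, are the double crossovers. Comparing them with the parentals, only the sn allele has switched, so sn is the middle locus and the order is m – sn – w.
Crossovers in the m–sn interval produce the single-crossover classes w m sn and + + + (108 + 125 = 233) plus the double crossovers (49).
RF(m–sn) = (233 + 49) / 1868 = 282/1868 = 0.1510 → 15.1 map units.

15.1 map units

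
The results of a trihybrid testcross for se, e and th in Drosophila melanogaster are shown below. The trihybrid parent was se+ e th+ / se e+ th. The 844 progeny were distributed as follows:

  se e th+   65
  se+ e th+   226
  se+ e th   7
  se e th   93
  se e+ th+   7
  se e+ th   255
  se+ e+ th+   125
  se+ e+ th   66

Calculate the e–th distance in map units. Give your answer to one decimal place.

27.5 map units

The two rarest classes, se+ e th and se e+ th+, are the double crossovers. Comparing them with the parentals, only the th allele has switched, so th is the middle locus and the order is se – th – e.
Crossovers in the th–e interval produce the single-crossover classes se+ e+ th+ and se e th (125 + 93 = 218) plus the double crossovers (14).
RF(th–e) = (218 + 14) / 844 = 232/844 = 0.2749 → 27.5 map units.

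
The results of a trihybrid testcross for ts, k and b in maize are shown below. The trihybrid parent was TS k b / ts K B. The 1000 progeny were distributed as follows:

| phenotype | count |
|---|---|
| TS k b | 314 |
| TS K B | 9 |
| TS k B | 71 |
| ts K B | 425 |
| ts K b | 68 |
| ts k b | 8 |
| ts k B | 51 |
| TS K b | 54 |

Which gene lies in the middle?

The two rarest classes, ts k b and TS K B, are the double crossovers. Comparing them with the parentals, only the ts allele has switched, so ts is the middle locus and the order is k – ts – b.

ts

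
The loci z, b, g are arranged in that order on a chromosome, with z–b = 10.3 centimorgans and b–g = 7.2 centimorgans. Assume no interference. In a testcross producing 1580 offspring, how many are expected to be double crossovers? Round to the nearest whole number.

12

Map distances give recombination frequencies of 0.103 and 0.072 for the two intervals.
With no interference, expected double-crossover frequency = 0.103 × 0.072 = 0.00742.
Expected number = 0.00742 × 1580 = 11.72 ≈ 12.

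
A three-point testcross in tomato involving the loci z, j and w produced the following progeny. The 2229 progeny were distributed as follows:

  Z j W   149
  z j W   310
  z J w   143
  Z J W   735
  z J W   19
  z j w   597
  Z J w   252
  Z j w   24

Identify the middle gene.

z

The two most frequent reciprocal classes, Z J W and z j w, are the parental types, so the F1 was Z J W / z j w.
The two rarest classes, z J W and Z j w, are the double crossovers. Comparing them with the parentals, only the z allele has switched, so z is the middle locus and the order is j – z – w.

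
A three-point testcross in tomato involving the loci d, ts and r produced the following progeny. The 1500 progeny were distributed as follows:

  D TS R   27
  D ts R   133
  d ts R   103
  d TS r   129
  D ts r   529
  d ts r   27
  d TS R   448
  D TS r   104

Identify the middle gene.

d

The two most frequent reciprocal classes, D ts r and d TS R, are the parental types, so the F1 was D ts r / d TS R.
The two rarest classes, d ts r and D TS R, are the double crossovers. Comparing them with the parentals, only the d allele has switched, so d is the middle locus and the order is ts – d – r.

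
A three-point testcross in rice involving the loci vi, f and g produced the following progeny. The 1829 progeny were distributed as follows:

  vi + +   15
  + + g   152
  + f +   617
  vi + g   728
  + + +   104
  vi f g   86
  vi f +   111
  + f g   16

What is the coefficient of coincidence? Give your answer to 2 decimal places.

0.87

The two most frequent reciprocal classes, + f + and vi + g, are the parental types, so the F1 was + f + / vi + g.
The two rarest classes, + f g and vi + +, are the double crossovers. Comparing them with the parentals, only the g allele has switched, so g is the middle locus and the order is vi – g – f.
vi–g: (263 + 31)/1829 = 0.1607; g–f: (190 + 31)/1829 = 0.1208.
Expected DCO frequency = 0.1607 × 0.1208 ≈ 0.01941; observed = 31/1829 ≈ 0.01695.
Coefficient of coincidence = 0.01695/0.01941 ≈ 0.87.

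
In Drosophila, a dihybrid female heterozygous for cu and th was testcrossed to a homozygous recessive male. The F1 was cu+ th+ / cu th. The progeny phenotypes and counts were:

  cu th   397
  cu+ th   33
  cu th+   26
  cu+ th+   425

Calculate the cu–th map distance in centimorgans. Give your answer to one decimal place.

6.7 centimorgans

The recombinant classes are cu+ th and cu th+: 33 + 26 = 59.
Recombination frequency = 59/881 = 0.0670 ≈ 6.7%, i.e. 6.7 centimorgans.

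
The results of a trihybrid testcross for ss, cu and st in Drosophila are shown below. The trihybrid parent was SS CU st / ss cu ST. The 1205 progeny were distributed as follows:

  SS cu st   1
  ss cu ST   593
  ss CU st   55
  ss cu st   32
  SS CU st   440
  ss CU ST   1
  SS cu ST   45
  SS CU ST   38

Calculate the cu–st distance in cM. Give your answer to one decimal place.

The two rarest classes, SS cu st and ss CU ST, are the double crossovers. Comparing them with the parentals, only the cu allele has switched, so cu is the middle locus and the order is st – cu – ss.
Crossovers in the st–cu interval produce the single-crossover classes SS CU ST and ss cu st (38 + 32 = 70) plus the double crossovers (2).
RF(st–cu) = (70 + 2) / 1205 = 72/1205 = 0.0598 → 6.0 cM.

6.0 cM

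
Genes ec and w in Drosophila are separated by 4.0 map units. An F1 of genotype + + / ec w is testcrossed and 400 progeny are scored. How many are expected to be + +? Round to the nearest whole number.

192

A map distance of 4.0 map units corresponds to a recombination frequency of 0.040.
The F1 is + + / ec w, so + + is a parental gamete class with expected frequency (1 − r)/2 = 0.960/2 = 0.4800.
Expected number = 0.4800 × 400 = 192.00 ≈ 192.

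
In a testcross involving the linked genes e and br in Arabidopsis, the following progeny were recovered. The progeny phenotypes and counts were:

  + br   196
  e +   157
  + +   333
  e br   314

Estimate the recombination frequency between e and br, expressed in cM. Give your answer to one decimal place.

The two most frequent classes, + + (333) and e br (314), are the parental types, so the F1 was + + / e br.
The recombinant classes are + br and e +: 196 + 157 = 353.
Recombination frequency = 353/1000 = 0.3530 ≈ 35.3%, i.e. 35.3 cM.

35.3 cM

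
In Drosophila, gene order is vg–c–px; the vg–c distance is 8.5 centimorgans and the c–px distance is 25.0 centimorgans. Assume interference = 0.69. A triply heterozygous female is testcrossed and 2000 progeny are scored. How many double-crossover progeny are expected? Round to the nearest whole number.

Map distances give recombination frequencies of 0.085 and 0.250 for the two intervals.
With interference 0.69 (so coincidence = 0.31), expected double-crossover frequency = 0.085 × 0.250 × 0.31 = 0.00659.
Expected number = 0.00659 × 2000 = 13.18 ≈ 13.

13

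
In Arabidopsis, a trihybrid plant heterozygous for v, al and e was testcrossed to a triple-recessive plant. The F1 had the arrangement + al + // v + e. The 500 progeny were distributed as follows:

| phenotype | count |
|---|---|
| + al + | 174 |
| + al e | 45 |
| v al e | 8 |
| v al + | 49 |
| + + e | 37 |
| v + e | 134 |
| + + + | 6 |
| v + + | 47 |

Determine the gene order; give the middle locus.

al

The two rarest classes, + + + and v al e, are the double crossovers. Comparing them with the parentals, only the al allele has switched, so al is the middle locus and the order is v – al – e.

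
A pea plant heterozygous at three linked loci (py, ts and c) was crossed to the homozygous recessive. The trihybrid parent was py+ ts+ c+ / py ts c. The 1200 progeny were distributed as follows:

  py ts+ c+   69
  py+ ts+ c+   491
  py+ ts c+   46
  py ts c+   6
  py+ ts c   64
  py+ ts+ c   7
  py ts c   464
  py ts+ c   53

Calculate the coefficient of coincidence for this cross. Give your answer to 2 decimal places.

The two rarest classes, py+ ts+ c and py ts c+, are the double crossovers. Comparing them with the parentals, only the c allele has switched, so c is the middle locus and the order is ts – c – py.
ts–c: (99 + 13)/1200 = 0.0933; c–py: (133 + 13)/1200 = 0.1217.
Expected DCO frequency = 0.0933 × 0.1217 ≈ 0.01135; observed = 13/1200 ≈ 0.01083.
Coefficient of coincidence = 0.01083/0.01135 ≈ 0.95.

0.95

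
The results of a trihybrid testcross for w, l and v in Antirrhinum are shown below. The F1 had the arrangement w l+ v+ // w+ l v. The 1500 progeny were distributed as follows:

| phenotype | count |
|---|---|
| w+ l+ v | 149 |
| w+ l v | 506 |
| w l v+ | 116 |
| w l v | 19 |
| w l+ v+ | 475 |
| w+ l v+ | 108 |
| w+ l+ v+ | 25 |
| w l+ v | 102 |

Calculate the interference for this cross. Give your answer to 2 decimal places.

0.16

The two rarest classes, w+ l+ v+ and w l v, are the double crossovers. Comparing them with the parentals, only the w allele has switched, so w is the middle locus and the order is v – w – l.
v–w: (210 + 44)/1500 = 0.1693; w–l: (265 + 44)/1500 = 0.2060.
Expected DCO frequency = 0.1693 × 0.2060 ≈ 0.03488; observed = 44/1500 ≈ 0.02933.
Coefficient of coincidence = 0.02933/0.03488 ≈ 0.84; interference = 1 − 0.84 = 0.16.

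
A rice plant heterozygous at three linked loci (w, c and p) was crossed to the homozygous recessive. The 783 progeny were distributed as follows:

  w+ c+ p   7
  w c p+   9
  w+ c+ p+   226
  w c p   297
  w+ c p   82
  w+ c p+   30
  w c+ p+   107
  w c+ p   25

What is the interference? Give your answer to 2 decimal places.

The two most frequent reciprocal classes, w c p and w+ c+ p+, are the parental types, so the F1 was w c p / w+ c+ p+.
The two rarest classes, w c p+ and w+ c+ p, are the double crossovers. Comparing them with the parentals, only the p allele has switched, so p is the middle locus and the order is w – p – c.
w–p: (189 + 16)/783 = 0.2618; p–c: (55 + 16)/783 = 0.0907.
Expected DCO frequency = 0.2618 × 0.0907 ≈ 0.02375; observed = 16/783 ≈ 0.02043.
Coefficient of coincidence = 0.02043/0.02375 ≈ 0.86; interference = 1 − 0.86 = 0.14.

0.14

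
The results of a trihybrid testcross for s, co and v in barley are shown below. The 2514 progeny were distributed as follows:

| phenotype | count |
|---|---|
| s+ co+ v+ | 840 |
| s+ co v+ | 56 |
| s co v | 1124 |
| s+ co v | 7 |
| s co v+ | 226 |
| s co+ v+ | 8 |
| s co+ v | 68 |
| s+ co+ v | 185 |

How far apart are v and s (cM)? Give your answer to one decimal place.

The two most frequent reciprocal classes, s co v and s+ co+ v+, are the parental types, so the F1 was s co v / s+ co+ v+.
The two rarest classes, s+ co v and s co+ v+, are the double crossovers. Comparing them with the parentals, only the s allele has switched, so s is the middle locus and the order is co – s – v.
Crossovers in the s–v interval produce the single-crossover classes s co v+ and s+ co+ v (226 + 185 = 411) plus the double crossovers (15).
RF(s–v) = (411 + 15) / 2514 = 426/2514 = 0.1695 → 16.9 cM.

16.9 cM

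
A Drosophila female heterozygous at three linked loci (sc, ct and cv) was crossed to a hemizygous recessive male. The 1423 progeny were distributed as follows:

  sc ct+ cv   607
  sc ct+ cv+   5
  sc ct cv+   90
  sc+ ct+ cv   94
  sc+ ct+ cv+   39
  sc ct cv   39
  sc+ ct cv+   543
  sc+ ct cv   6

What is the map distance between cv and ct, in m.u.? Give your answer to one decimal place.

6.3 m.u.

The two most frequent reciprocal classes, sc ct+ cv and sc+ ct cv+, are the parental types, so the F1 was sc ct+ cv / sc+ ct cv+.
The two rarest classes, sc ct+ cv+ and sc+ ct cv, are the double crossovers. Comparing them with the parentals, only the cv allele has switched, so cv is the middle locus and the order is sc – cv – ct.
Crossovers in the cv–ct interval produce the single-crossover classes sc ct cv and sc+ ct+ cv+ (39 + 39 = 78) plus the double crossovers (11).
RF(cv–ct) = (78 + 11) / 1423 = 89/1423 = 0.0625 → 6.3 m.u.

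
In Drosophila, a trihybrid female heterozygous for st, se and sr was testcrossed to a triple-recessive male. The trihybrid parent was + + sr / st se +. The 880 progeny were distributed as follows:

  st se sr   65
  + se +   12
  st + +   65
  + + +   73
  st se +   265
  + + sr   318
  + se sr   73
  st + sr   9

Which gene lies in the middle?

The two rarest classes, st + sr and + se +, are the double crossovers. Comparing them with the parentals, only the st allele has switched, so st is the middle locus and the order is sr – st – se.

st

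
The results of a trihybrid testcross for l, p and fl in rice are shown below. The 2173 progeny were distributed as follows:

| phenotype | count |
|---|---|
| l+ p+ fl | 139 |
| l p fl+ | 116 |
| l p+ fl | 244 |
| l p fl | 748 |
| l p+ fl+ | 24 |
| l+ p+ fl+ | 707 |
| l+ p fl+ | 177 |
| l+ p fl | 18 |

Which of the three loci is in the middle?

l

The two most frequent reciprocal classes, l p fl and l+ p+ fl+, are the parental types, so the F1 was l p fl / l+ p+ fl+.
The two rarest classes, l+ p fl and l p+ fl+, are the double crossovers. Comparing them with the parentals, only the l allele has switched, so l is the middle locus and the order is fl – l – p.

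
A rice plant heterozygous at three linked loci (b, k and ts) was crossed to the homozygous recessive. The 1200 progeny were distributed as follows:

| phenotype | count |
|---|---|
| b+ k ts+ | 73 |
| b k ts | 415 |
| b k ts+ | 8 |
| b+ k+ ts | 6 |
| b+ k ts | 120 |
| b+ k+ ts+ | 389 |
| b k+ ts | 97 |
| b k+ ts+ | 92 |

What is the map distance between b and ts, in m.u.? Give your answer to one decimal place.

18.8 m.u.

The two most frequent reciprocal classes, b+ k+ ts+ and b k ts, are the parental types, so the F1 was b+ k+ ts+ / b k ts.
The two rarest classes, b+ k+ ts and b k ts+, are the double crossovers. Comparing them with the parentals, only the ts allele has switched, so ts is the middle locus and the order is k – ts – b.
Crossovers in the ts–b interval produce the single-crossover classes b k+ ts+ and b+ k ts (92 + 120 = 212) plus the double crossovers (14).
RF(ts–b) = (212 + 14) / 1200 = 226/1200 = 0.1883 → 18.8 m.u.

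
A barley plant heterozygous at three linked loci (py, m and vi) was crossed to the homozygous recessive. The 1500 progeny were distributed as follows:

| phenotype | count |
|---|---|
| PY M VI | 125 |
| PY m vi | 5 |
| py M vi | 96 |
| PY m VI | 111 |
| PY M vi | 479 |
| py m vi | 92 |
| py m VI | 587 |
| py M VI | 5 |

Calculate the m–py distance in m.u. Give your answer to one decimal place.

The two most frequent reciprocal classes, PY M vi and py m VI, are the parental types, so the F1 was PY M vi / py m VI.
The two rarest classes, PY m vi and py M VI, are the double crossovers. Comparing them with the parentals, only the m allele has switched, so m is the middle locus and the order is vi – m – py.
Crossovers in the m–py interval produce the single-crossover classes py M vi and PY m VI (96 + 111 = 207) plus the double crossovers (10).
RF(m–py) = (207 + 10) / 1500 = 217/1500 = 0.1447 → 14.5 m.u.

14.5 m.u.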